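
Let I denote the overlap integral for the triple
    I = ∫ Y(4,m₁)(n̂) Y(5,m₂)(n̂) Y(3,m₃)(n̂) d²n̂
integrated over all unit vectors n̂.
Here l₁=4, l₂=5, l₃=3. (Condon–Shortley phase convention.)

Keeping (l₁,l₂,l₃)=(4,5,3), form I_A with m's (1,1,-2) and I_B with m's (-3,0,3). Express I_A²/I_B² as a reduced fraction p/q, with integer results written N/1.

l's match ⇒ only the (l;m) 3-j factors differ between A and B.
A: triangle coeff Δ(4,5,3) = 1/180180; Σ_t [2,3]: t=2:+1/1152 t=3:−1/432 = -5/3456; (3j)²=625/36036 [(4 5 3; 1 1 -2)], sign=+1
B: triangle coeff Δ(4,5,3) = 1/180180; Σ_t [5,5]: t=5:−1/5760 = -1/5760; (3j)²=5/572 [(4 5 3; -3 0 3)], sign=-1
I_A²/I_B² = (625/36036)/(5/572) = 125/63

125/63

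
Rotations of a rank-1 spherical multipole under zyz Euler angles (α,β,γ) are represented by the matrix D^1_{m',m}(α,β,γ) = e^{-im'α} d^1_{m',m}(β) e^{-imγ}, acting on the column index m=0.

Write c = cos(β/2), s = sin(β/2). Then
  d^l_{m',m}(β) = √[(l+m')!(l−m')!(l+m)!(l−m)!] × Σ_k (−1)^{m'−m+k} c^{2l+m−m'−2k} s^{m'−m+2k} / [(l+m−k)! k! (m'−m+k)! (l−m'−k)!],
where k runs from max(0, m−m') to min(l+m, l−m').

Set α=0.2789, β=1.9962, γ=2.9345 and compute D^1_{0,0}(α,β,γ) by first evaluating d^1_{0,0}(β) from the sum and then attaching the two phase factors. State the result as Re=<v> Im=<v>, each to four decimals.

Split into d^1_{0,0}(β=1.9962) × two z-phases.
With c≡cos(β/2)=0.541900 and s≡sin(β/2)=0.840443, N=[1·1·1·1]^{1/2}=1.000000
k∈{0,1} keeps every argument non-negative
  k=0: (−1)^0·1.0000/(1)·0.5419^2·0.8404^0 = +0.293656
  k=1: (−1)^1·1.0000/(1)·0.5419^0·0.8404^2 = -0.706344
d^1_{0,0}(1.9962) = +0.293656 -0.706344 = -0.412689
Phases: e^{-i·(0)·0.2789}=+1.000000+0.000000i, e^{-i·(0)·2.9345}=+1.000000+0.000000i ⇒ D=-0.412689+0.000000i

Re=-0.4127 Im=0.0000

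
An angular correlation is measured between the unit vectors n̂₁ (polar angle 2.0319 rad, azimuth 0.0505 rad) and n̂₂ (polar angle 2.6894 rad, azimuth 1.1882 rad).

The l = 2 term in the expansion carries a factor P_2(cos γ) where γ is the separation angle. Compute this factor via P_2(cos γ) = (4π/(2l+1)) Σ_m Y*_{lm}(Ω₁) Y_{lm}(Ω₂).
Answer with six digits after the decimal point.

-0.022109

Summing Y*_{l m}(θ₁,φ₁)·Y_{l m}(θ₂,φ₂) over m ∈ [−2, 2]; prefactor 4π/(2·2+1) = 2.513274:
  term(m=-2) = -0.01480 - 0.01741j   from Y*(Ω₁)=0.30823 + 0.03124j, Y(Ω₂)=-0.05319 - 0.05108j
  term(m=-1) = 0.03923 - 0.08484j   from Y*(Ω₁)=-0.30744 - 0.01554j, Y(Ω₂)=-0.11335 + 0.28168j
  term(m=+0) = -0.05765 + 0.00000j   from Y*(Ω₁)=-0.12808 + 0.00000j, Y(Ω₂)=0.45014 + 0.00000j
  term(m=+1) = 0.03923 + 0.08484j   from Y*(Ω₁)=0.30744 - 0.01554j, Y(Ω₂)=0.11335 + 0.28168j
  term(m=+2) = -0.01480 + 0.01741j   from Y*(Ω₁)=0.30823 - 0.03124j, Y(Ω₂)=-0.05319 + 0.05108j
Σ over m = -0.00880 - 0.00000j; ×(4π/5) → -0.02211 - 0.00000j. Real part: -0.022109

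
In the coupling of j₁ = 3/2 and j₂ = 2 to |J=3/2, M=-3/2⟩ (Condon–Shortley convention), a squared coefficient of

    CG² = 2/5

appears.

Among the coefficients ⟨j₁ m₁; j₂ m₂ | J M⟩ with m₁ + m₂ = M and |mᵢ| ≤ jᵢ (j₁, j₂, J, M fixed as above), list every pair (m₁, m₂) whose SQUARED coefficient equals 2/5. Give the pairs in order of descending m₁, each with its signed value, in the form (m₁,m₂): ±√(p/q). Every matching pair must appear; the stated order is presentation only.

(1/2,-2): +√(2/5); (-1/2,-1): −√(2/5)

Admissible pairs with m₁+m₂ = M = -3/2: (-3/2,0), (-1/2,-1), (1/2,-2)
  (m₁,m₂)=(1/2,-2): CG² = 2/5, CG = +√(2/5)   ← matches the target
  (m₁,m₂)=(-1/2,-1): CG² = 2/5, CG = −√(2/5)   ← matches the target
  (m₁,m₂)=(-3/2,0): CG² = 1/5, CG = +√(1/5)
Pairs with CG² = 2/5: (1/2,-2): +√(2/5); (-1/2,-1): −√(2/5)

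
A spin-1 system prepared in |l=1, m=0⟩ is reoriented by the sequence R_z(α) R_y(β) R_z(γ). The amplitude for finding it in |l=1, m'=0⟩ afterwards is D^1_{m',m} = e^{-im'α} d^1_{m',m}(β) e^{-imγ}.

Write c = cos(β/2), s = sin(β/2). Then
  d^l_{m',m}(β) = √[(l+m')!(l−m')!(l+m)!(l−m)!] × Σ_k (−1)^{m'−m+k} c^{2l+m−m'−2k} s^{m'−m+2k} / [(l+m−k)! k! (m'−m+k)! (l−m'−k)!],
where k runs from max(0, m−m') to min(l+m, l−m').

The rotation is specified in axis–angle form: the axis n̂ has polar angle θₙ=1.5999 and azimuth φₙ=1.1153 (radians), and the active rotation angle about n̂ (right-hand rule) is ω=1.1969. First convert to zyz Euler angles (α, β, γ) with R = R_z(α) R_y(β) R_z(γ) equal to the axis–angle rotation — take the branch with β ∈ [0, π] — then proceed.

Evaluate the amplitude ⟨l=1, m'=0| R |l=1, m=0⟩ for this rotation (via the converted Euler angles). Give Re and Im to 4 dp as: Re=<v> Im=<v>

Re=0.3658 Im=0.0000

Axis–angle → zyz. n̂ = (sinθₙcosφₙ, sinθₙsinφₙ, cosθₙ) = (+0.439722, +0.897662, -0.029100), ω = 1.1969.
R = I cosω + sinω [n̂]ₓ + (1−cosω) n̂n̂ᵀ gives
  R = [+0.487978, +0.277641, +0.827522; +0.223462, +0.876729, -0.425923; -0.843766, +0.392761, +0.365783]
β = atan2(√(R₁₃²+R₂₃²), R₃₃) = 1.196323; α = atan2(R₂₃, R₁₃) mod 2π = 5.807850; γ = atan2(R₃₂, −R₃₁) mod 2π = 0.435657
Split into d^1_{0,0}(β=1.1963) × two z-phases.
With c≡cos(β/2)=0.826372 and s≡sin(β/2)=0.563124, N=[1·1·1·1]^{1/2}=1.000000
k: max(0,(0)−(0))=0 … min(1+(0),1−(0))=1
  k=0: (−1)^0·1.0000/(1)·0.8264^2·0.5631^0 = +0.682891
  k=1: (−1)^1·1.0000/(1)·0.8264^0·0.5631^2 = -0.317109
d^1_{0,0}(1.1963) = +0.682891 -0.317109 = +0.365783
D = (+1.000000+0.000000i)·(+0.365783)·(+1.000000+0.000000i) = +0.365783+0.000000i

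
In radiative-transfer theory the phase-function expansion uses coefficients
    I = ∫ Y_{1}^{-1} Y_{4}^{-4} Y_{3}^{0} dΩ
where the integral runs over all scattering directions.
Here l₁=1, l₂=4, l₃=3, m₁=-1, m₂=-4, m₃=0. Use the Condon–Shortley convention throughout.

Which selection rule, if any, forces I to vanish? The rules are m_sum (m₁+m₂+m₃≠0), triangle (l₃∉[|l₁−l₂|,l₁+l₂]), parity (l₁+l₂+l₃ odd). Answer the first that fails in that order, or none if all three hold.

m_sum

azimuthal sum: -1 − 4 + 0 = -5  ✗
3 ≤ 3 ≤ 5 (triangle on l)
L = 1 + 4 + 3 = 8 (even)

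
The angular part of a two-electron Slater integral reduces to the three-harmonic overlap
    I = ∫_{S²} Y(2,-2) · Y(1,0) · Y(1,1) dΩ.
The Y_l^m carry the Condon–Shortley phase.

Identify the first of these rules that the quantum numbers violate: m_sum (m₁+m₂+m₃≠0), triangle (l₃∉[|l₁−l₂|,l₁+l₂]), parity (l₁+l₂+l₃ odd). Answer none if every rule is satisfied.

m_sum

Σmᵢ = -1  ✗
l₃∈[|l₁−l₂|,l₁+l₂]=[1,3], have l₃=1
Σlᵢ = 4 ⇒ even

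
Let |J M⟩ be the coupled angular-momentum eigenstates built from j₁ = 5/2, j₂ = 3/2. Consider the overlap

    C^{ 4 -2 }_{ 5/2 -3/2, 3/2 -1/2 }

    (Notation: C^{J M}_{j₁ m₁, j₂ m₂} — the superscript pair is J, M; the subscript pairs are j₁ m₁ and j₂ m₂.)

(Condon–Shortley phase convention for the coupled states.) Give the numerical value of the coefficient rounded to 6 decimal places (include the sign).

√[9·0!5!3!/9! · 1!4!1!2!2!6!] = √(8640/7)
  +(−1)^0/∏(0,0,4,1,1,2)! = 1/48  (running 1/48)
⟨..|..⟩ = √(8640/7)·(1/48) = +0.731925

+√(15/28) = +0.731925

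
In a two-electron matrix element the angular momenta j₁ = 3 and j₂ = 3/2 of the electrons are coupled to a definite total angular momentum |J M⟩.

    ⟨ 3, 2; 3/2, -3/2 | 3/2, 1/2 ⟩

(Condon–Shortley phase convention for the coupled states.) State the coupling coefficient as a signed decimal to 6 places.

+0.534522  (= +√(2/7))

√[4·3!3!0!/7! · 5!1!0!3!2!1!] = √(288/7)
  +(−1)^0/∏(0,3,1,0,2,0)! = 1/12  (running 1/12)
⟨..|..⟩ = √(288/7)·(1/12) = +0.534522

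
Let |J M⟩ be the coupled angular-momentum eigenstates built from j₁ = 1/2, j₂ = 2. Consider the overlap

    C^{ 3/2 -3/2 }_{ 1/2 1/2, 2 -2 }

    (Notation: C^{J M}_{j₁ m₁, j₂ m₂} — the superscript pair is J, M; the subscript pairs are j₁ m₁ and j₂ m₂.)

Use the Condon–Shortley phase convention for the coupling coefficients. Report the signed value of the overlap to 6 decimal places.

+√(4/5) ≈ +0.894427

j₁+j₂−J=1  J+j₁−j₂=0  J−j₁+j₂=3  j₁+j₂+J+1=5
(j₁±m₁, j₂±m₂, J±M) = (1,0,0,4,0,3)
P² = 144/5
sum k=0..0:
  [0] +1/6 = 1/6
S = 1/6
C² = P²·S² = 4/5 ; C = +0.894427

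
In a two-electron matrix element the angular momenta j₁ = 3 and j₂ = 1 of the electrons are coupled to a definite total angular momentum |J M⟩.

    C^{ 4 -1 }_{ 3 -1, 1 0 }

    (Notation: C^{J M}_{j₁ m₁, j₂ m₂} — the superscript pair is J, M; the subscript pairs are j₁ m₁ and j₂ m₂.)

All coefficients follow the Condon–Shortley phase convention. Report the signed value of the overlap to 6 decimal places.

triangle: 0!*6!*2!/9! = 1440/362880
(j±m)!: 2!*4!*1!*1!*3!*5! = 34560
prefactor² = (2J+1)*Δ*N² = 8640/7
  k=0: +1/(0!*0!*4!*1!*2!*1!) = 1/48
Σ = 1/48  ⇒  CG² = 8640/7*(1/48)² = 15/28
CG = +√(15/28) = +0.731925

+√(15/28) ≈ +0.731925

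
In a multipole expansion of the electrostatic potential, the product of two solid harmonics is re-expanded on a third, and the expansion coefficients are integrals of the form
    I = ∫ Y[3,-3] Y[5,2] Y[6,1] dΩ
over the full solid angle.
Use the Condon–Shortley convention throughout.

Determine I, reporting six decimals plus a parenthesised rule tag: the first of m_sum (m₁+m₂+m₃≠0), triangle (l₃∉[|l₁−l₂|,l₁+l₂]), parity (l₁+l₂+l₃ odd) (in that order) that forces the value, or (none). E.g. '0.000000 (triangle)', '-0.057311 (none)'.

m-sum 0 ✓  L=14 even ✓  2≤6≤8 ✓
Π(2lᵢ+1) = 7×11×13 = 1001
triangle coeff Δ(3,5,6) = 1/675675
Σ_t [0,2]: t=0:+1/8640 t=1:−1/2304 t=2:+1/8640 = -7/34560
(3j)²=7/429 [(3 5 6; 0 0 0)], sign=-1
Σ_t [2,2]: t=2:+1/34560 = 1/34560
(3j)²=7/429 [(3 5 6; -3 2 1)], sign=-1
⇒ 4πI² = 343/1287
I = (+1)√(343/1287/(4π)) = 0.14563067
No selection rule forces the value: the integral is nonzero (none).

0.145631 (none)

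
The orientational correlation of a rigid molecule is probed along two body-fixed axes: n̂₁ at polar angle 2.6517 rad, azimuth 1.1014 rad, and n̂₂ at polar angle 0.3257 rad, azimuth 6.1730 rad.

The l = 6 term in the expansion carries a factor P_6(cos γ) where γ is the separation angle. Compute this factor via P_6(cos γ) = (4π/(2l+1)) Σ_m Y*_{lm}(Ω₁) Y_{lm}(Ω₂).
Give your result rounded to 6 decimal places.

Addition theorem: P_6(cos γ) = (4π/13) Σ_m Y*_{lm}(Ω₁) Y_{lm}(Ω₂), m = −6…6:
  [-6]  conj(Y_{6,-6})(Ω₁) = +0.004968+0.001675i ; Y_{6,-6}(Ω₂) = +0.000409+0.000318i ; Δ = +0.000001+0.000002i
  [-5]  conj(Y_{6,-5})(Ω₁) = -0.024303+0.023859i ; Y_{6,-5}(Ω₂) = +0.004531+0.002784i ; Δ = -0.000177+0.000040i
  [-4]  conj(Y_{6,-4})(Ω₁) = -0.039953-0.126117i ; Y_{6,-4}(Ω₂) = +0.030015+0.014158i ; Δ = +0.000586-0.004351i
  [-3]  conj(Y_{6,-3})(Ω₁) = +0.328799+0.053941i ; Y_{6,-3}(Ω₂) = +0.131446+0.045105i ; Δ = +0.040786+0.021921i
  [-2]  conj(Y_{6,-2})(Ω₁) = -0.297786+0.406706i ; Y_{6,-2}(Ω₂) = +0.371971+0.083325i ; Δ = -0.144656+0.126470i
  [-1]  conj(Y_{6,-1})(Ω₁) = -0.127449-0.251276i ; Y_{6,-1}(Ω₂) = +0.578479+0.063999i ; Δ = -0.057645-0.153515i
  [+0]  conj(Y_{6,0})(Ω₁) = -0.328865-0.000000i ; Y_{6,0}(Ω₂) = +0.159821+0.000000i ; Δ = -0.052560-0.000000i
  [+1]  conj(Y_{6,1})(Ω₁) = +0.127449-0.251276i ; Y_{6,1}(Ω₂) = -0.578479+0.063999i ; Δ = -0.057645+0.153515i
  [+2]  conj(Y_{6,2})(Ω₁) = -0.297786-0.406706i ; Y_{6,2}(Ω₂) = +0.371971-0.083325i ; Δ = -0.144656-0.126470i
  [+3]  conj(Y_{6,3})(Ω₁) = -0.328799+0.053941i ; Y_{6,3}(Ω₂) = -0.131446+0.045105i ; Δ = +0.040786-0.021921i
  [+4]  conj(Y_{6,4})(Ω₁) = -0.039953+0.126117i ; Y_{6,4}(Ω₂) = +0.030015-0.014158i ; Δ = +0.000586+0.004351i
  [+5]  conj(Y_{6,5})(Ω₁) = +0.024303+0.023859i ; Y_{6,5}(Ω₂) = -0.004531+0.002784i ; Δ = -0.000177-0.000040i
  [+6]  conj(Y_{6,6})(Ω₁) = +0.004968-0.001675i ; Y_{6,6}(Ω₂) = +0.000409-0.000318i ; Δ = +0.000001-0.000002i
Total Σ_m = -0.374767+0.000000i. Multiply by 0.966644: -0.362267+0.000000i. P_6(cos γ) = -0.362267

-0.362267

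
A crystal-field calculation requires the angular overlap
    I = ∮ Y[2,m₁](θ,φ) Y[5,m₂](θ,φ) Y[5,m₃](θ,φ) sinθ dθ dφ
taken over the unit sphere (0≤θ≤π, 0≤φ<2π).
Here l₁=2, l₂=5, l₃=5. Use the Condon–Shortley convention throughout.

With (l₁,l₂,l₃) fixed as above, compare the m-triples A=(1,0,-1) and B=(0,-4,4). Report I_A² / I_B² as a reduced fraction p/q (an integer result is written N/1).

5/36

Shared (l₁,l₂,l₃)=(2,5,5): N and (l;000)² cancel in I_A²/I_B².
A: Δ = 2!·2!·8!/13! = 1/38610; Racah Σ t=0..1: t=0:+1/1440 t=1:−1/1152 = -1/5760; ⇒ 3j(2 5 5; 1 0 -1)² = 1/858, sgn -1
B: Δ = 2!·2!·8!/13! = 1/38610; Racah Σ t=0..1: t=0:+1/20160 t=1:−1/40320 = 1/40320; ⇒ 3j(2 5 5; 0 -4 4)² = 6/715, sgn -1
I_A²/I_B² = (1/858)/(6/715) = 5/36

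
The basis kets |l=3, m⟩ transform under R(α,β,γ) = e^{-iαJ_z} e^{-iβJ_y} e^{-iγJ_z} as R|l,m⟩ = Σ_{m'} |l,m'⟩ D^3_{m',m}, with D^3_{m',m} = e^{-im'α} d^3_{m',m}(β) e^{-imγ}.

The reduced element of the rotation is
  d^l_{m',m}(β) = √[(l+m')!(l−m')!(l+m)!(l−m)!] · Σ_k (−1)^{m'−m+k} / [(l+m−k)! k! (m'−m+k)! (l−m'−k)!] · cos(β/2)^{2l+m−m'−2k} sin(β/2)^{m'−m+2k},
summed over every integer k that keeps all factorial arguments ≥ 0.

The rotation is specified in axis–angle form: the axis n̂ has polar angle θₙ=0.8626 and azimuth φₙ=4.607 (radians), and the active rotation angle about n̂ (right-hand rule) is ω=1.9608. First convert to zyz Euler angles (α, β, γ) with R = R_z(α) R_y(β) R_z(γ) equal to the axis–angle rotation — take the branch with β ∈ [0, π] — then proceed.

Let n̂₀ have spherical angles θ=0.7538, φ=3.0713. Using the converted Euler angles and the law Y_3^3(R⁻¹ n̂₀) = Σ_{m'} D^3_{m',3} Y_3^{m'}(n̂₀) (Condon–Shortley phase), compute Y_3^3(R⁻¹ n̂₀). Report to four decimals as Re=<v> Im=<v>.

Re=-0.1430 Im=0.1187

Axis–angle → zyz. n̂ = (sinθₙcosφₙ, sinθₙsinφₙ, cosθₙ) = (-0.079899, -0.755322, +0.650465), ω = 1.9608.
R = I cosω + sinω [n̂]ₓ + (1−cosω) n̂n̂ᵀ gives
  R = [-0.371381, -0.518326, -0.770334; +0.684913, +0.407224, -0.604204; +0.626873, -0.752002, +0.203774]
β = atan2(√(R₁₃²+R₂₃²), R₃₃) = 1.365585; α = atan2(R₂₃, R₁₃) mod 2π = 3.806712; γ = atan2(R₃₂, −R₃₁) mod 2π = 4.017490
Need the full column D^3_{m',3} for m'=−3..3 at α=3.8067, β=1.3656, γ=4.0175.
cos(β/2)=0.775814, sin(β/2)=0.630962
d^3_{-3,3}: single k=6 term ⇒ +0.063099;  D = +0.050899-0.037293i
d^3_{-2,3}: single k=5 term ⇒ +0.190042;  D = -0.051302+0.182986i
d^3_{-1,3}: single k=4 term ⇒ +0.369465;  D = -0.141073-0.341472i
d^3_{0,3}: single k=3 term ⇒ +0.524562;  D = +0.456806+0.257863i
d^3_{1,3}: single k=2 term ⇒ +0.558575;  D = -0.552201+0.084145i
d^3_{2,3}: single k=1 term ⇒ +0.434376;  D = +0.297502-0.316505i
d^3_{3,3}: single k=0 term ⇒ +0.218044;  D = -0.019454+0.217175i
Y_3^{m'}(θ=0.7538,φ=3.0713) and Σ D·Y over m':
  (+0.0509-0.0373i)·(-0.1308-0.0280i)  (-0.0513+0.1830i)·(+0.3456+0.0489i)  (-0.1411-0.3415i)·(-0.3658-0.0258i)  (+0.4568+0.2579i)·(-0.0931+0.0000i)  (-0.5522+0.0841i)·(+0.3658-0.0258i)  (+0.2975-0.3165i)·(+0.3456-0.0489i)  (-0.0195+0.2172i)·(+0.1308-0.0280i)
Y_3^3(R⁻¹ n̂) = -0.143050+0.118746i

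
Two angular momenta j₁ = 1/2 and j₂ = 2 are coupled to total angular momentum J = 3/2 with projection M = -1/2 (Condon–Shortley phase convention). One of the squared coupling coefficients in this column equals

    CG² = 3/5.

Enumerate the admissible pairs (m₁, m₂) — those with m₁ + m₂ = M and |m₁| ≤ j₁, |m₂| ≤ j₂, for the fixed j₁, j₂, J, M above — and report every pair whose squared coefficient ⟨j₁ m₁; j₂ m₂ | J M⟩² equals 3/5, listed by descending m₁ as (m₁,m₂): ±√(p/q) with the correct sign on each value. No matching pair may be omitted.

Admissible pairs with m₁+m₂ = M = -1/2: (-1/2,0), (1/2,-1)
  (m₁,m₂)=(1/2,-1): CG² = 3/5, CG = +√(3/5)   ← matches the target
  (m₁,m₂)=(-1/2,0): CG² = 2/5, CG = −√(2/5)
Pairs with CG² = 3/5: (1/2,-1): +√(3/5)

(1/2,-1): +√(3/5)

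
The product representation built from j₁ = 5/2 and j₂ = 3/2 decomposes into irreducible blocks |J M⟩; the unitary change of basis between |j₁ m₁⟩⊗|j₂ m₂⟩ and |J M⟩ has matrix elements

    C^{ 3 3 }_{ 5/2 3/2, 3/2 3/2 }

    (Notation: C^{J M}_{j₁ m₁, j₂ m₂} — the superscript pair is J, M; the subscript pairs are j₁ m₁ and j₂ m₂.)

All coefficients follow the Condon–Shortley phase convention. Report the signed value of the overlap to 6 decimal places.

-0.612372  (= −√(3/8))

j₁+j₂−J=1  J+j₁−j₂=4  J−j₁+j₂=2  j₁+j₂+J+1=8
(j₁±m₁, j₂±m₂, J±M) = (4,1,3,0,6,0)
P² = 864
sum k=1..1:
  [1] −1/48 = -1/48
S = -1/48
C² = P²·S² = 3/8 ; C = -0.612372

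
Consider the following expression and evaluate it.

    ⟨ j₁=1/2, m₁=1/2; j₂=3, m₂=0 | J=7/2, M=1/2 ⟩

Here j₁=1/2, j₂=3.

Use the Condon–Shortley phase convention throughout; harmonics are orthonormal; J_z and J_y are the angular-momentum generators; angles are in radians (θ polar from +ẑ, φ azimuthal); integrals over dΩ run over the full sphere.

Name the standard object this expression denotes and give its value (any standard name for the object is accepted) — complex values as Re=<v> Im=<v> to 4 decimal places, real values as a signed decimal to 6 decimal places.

Clebsch–Gordan coefficient, +√(4/7) ≈ +0.755929

This is a Clebsch–Gordan (vector-coupling) coefficient.
triangle: 0!·1!·6!/8! = 720/40320
(j±m)!: 1!·0!·3!·3!·4!·3! = 5184
prefactor² = (2J+1)·Δ·N² = 5184/7
  k=0: +1/(0!·0!·0!·3!·1!·3!) = 1/36
Σ = 1/36  ⇒  CG² = 5184/7·(1/36)² = 4/7
CG = +√(4/7) = +0.755929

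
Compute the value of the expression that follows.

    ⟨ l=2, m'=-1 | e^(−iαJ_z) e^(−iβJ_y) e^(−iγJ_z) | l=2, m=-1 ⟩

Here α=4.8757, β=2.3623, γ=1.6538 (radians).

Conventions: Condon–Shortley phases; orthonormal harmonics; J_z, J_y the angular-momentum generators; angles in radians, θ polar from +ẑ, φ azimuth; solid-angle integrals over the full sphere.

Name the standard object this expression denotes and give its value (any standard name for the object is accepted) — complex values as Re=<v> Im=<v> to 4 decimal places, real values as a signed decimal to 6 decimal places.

This is a Wigner D-matrix element — the rotation-matrix element ⟨l m'| R(α,β,γ) |l m⟩ in the angular-momentum basis.
Split into d^2_{-1,-1}(β=2.3623) × two z-phases.
c=cos(2.362300/2)=0.379861, s=sin(2.362300/2)=0.925043; N=√[1·6·1·6]=6.000000
k: max(0,(-1)−(-1))=0 … min(2+(-1),2−(-1))=1
  k=0: (−1)^0·6.0000/(6)·0.3799^4·0.9250^0 = +0.020821
  k=1: (−1)^1·6.0000/(2)·0.3799^2·0.9250^2 = -0.370421
d^2_{-1,-1}(2.3623) = +0.020821 -0.370421 = -0.349600
Attach z-rotation phases: D = e^{-i(-1)(4.8757)}·(-0.349600)·e^{-i(-1)(1.6538)} = -0.339048-0.085244i

Wigner D-matrix element, Re=-0.3390 Im=-0.0852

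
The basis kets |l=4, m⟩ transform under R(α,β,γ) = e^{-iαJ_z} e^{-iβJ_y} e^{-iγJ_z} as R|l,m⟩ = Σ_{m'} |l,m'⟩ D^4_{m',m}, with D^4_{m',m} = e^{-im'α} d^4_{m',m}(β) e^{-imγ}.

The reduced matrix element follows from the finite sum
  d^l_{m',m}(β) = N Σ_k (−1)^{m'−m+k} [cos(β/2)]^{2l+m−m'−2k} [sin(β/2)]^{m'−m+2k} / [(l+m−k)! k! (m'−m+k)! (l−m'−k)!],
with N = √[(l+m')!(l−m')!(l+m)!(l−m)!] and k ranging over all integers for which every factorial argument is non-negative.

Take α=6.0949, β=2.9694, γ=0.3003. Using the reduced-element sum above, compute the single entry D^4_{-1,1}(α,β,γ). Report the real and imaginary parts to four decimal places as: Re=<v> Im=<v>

First d^4_{-1,1}(β=2.9694), then the phase factors e^{-i(-1)α} and e^{-i(1)γ}:
With c≡cos(β/2)=0.085990 and s≡sin(β/2)=0.996296, N=[6·120·120·6]^{1/2}=720.000000
Admissible k: 2..5 (factorial args all ≥0)
  k=2: (−1)^0·720.0000/(72)·0.0860^6·0.9963^2 = +0.000004
  k=3: (−1)^1·720.0000/(24)·0.0860^4·0.9963^4 = -0.001616
  k=4: (−1)^2·720.0000/(48)·0.0860^2·0.9963^6 = +0.108472
  k=5: (−1)^3·720.0000/(720)·0.0860^0·0.9963^8 = -0.970749
d^4_{-1,1}(2.9694) = +0.000004 -0.001616 +0.108472 -0.970749 = -0.863889
D = (+0.982327-0.187175i)·(-0.863889)·(+0.955248-0.295807i) = -0.762812+0.405490i

Re=-0.7628 Im=0.4055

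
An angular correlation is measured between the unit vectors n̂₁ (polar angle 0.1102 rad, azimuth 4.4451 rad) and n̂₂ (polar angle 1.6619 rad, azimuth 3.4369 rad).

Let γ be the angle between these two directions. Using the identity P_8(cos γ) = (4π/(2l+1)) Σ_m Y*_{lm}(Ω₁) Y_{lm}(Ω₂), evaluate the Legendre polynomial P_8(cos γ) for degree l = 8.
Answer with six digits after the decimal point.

Expand P_8 via completeness: Σ_{m} conj(Y_{8,m}) at Ω₁ times Y_{8,m} at Ω₂ —
  [-8]  conj(Y_{8,-8})(Ω₁) = (-0.000000, -0.000000) ; Y_{8,-8}(Ω₂) = (-0.354747, -0.350330) ; Δ = (-0.000000, 0.000000)
  [-7]  conj(Y_{8,-7})(Ω₁) = (0.000000, -0.000000) ; Y_{8,-7}(Ω₂) = (-0.086764, -0.160206) ; Δ = (-0.000000, -0.000000)
  [-6]  conj(Y_{8,-6})(Ω₁) = (0.000000, 0.000009) ; Y_{8,-6}(Ω₂) = (0.064215, 0.315087) ; Δ = (-0.000003, 0.000001)
  [-5]  conj(Y_{8,-5})(Ω₁) = (-0.000149, -0.000036) ; Y_{8,-5}(Ω₂) = (-0.019612, 0.207451) ; Δ = (0.000010, -0.000030)
  [-4]  conj(Y_{8,-4})(Ω₁) = (0.000922, -0.001681) ; Y_{8,-4}(Ω₂) = (0.099731, -0.242921) ; Δ = (-0.000316, -0.000392)
  [-3]  conj(Y_{8,-3})(Ω₁) = (0.012761, 0.012348) ; Y_{8,-3}(Ω₂) = (0.138385, -0.169433) ; Δ = (0.003858, -0.000453)
  [-2]  conj(Y_{8,-2})(Ω₁) = (-0.100415, 0.059454) ; Y_{8,-2}(Ω₂) = (-0.195702, 0.131207) ; Δ = (0.011851, -0.024811)
  [-1]  conj(Y_{8,-1})(Ω₁) = (-0.128621, -0.469689) ; Y_{8,-1}(Ω₂) = (-0.213072, 0.064817) ; Δ = (0.057849, 0.091741)
  [+0]  conj(Y_{8,0})(Ω₁) = (0.922302, -0.000000) ; Y_{8,0}(Ω₂) = (0.227524, 0.000000) ; Δ = (0.209846, 0.000000)
  [+1]  conj(Y_{8,1})(Ω₁) = (0.128621, -0.469689) ; Y_{8,1}(Ω₂) = (0.213072, 0.064817) ; Δ = (0.057849, -0.091741)
  [+2]  conj(Y_{8,2})(Ω₁) = (-0.100415, -0.059454) ; Y_{8,2}(Ω₂) = (-0.195702, -0.131207) ; Δ = (0.011851, 0.024811)
  [+3]  conj(Y_{8,3})(Ω₁) = (-0.012761, 0.012348) ; Y_{8,3}(Ω₂) = (-0.138385, -0.169433) ; Δ = (0.003858, 0.000453)
  [+4]  conj(Y_{8,4})(Ω₁) = (0.000922, 0.001681) ; Y_{8,4}(Ω₂) = (0.099731, 0.242921) ; Δ = (-0.000316, 0.000392)
  [+5]  conj(Y_{8,5})(Ω₁) = (0.000149, -0.000036) ; Y_{8,5}(Ω₂) = (0.019612, 0.207451) ; Δ = (0.000010, 0.000030)
  [+6]  conj(Y_{8,6})(Ω₁) = (0.000000, -0.000009) ; Y_{8,6}(Ω₂) = (0.064215, -0.315087) ; Δ = (-0.000003, -0.000001)
  [+7]  conj(Y_{8,7})(Ω₁) = (-0.000000, -0.000000) ; Y_{8,7}(Ω₂) = (0.086764, -0.160206) ; Δ = (-0.000000, 0.000000)
  [+8]  conj(Y_{8,8})(Ω₁) = (-0.000000, 0.000000) ; Y_{8,8}(Ω₂) = (-0.354747, 0.350330) ; Δ = (-0.000000, -0.000000)
Σ over m = (0.356344, 0.000000); ×(4π/17) → (0.263409, 0.000000). Real part: 0.263409

0.263409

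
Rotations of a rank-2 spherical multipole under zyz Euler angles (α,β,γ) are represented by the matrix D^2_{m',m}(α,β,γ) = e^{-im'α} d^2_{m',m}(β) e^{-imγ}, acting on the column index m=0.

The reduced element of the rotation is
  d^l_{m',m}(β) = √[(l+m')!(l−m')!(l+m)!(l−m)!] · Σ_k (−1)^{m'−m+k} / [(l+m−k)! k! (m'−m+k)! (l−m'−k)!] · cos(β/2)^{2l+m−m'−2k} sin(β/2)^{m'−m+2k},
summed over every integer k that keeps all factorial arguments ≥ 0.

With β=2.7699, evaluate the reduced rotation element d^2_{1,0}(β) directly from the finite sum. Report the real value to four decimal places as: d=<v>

d=0.4144

d^2_{1,0}(β=2.7699) via the finite sum:
With c≡cos(β/2)=0.184778 and s≡sin(β/2)=0.982780, N=[6·1·2·2]^{1/2}=4.898979
k∈{0,1} keeps every argument non-negative
  k=0: (−1)^1·4.8990/(2)·0.1848^3·0.9828^1 = -0.015187
  k=1: (−1)^2·4.8990/(2)·0.1848^1·0.9828^3 = +0.429631
d^2_{1,0}(2.7699) = -0.015187 +0.429631 = +0.414444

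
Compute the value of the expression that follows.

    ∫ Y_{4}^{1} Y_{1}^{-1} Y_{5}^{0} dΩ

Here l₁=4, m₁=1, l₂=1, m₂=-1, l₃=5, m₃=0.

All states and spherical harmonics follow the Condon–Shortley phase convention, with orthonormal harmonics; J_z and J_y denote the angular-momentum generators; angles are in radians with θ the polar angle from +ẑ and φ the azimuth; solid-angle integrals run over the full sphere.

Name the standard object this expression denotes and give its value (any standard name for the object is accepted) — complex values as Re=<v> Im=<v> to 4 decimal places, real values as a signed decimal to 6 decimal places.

Gaunt coefficient, +0.155288

This is a Gaunt coefficient — the integral of a triple product of spherical harmonics over the sphere.
Checks pass: Σm=0; 10 even; l₃=5∈[3,5].
(2·4+1)(2·1+1)(2·5+1) = 297
Δ: 0! 8! 2! / 11! → 1/495
sum: t=0:+1/576 = 1/576
3j²(4 1 5; 0 0 0) = Δ·Π!·Σ² = 5/99  (sign -1)
sum: t=0:+1/1440 = 1/1440
3j²(4 1 5; 1 -1 0) = Δ·Π!·Σ² = 2/99  (sign -1)
combine: 4πI² = 297·5/99·2/99 = 10/33
take √, sign +1: I = 0.15528807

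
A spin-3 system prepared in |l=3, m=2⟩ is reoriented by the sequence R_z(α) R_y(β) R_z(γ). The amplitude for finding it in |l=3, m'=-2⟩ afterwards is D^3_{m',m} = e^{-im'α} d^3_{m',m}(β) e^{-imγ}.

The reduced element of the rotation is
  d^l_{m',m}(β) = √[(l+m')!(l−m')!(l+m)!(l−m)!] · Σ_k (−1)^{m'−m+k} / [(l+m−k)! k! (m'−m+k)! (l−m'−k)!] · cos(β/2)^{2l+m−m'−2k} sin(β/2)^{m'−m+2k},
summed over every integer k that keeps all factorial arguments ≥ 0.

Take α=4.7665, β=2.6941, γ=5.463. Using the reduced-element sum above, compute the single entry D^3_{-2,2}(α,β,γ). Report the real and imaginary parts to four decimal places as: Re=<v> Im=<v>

Re=-0.1126 Im=0.6269

First d^3_{-2,2}(β=2.6941), then the phase factors e^{-i(-2)α} and e^{-i(2)γ}:
c=cos(2.694100/2)=0.221884, s=sin(2.694100/2)=0.975073; N=√[1·120·120·1]=120.000000
k∈{4,5} keeps every argument non-negative
  k=4: (−1)^0·120.0000/(24)·0.2219^2·0.9751^4 = +0.222521
  k=5: (−1)^1·120.0000/(120)·0.2219^0·0.9751^6 = -0.859455
d^3_{-2,2}(2.6941) = +0.222521 -0.859455 = -0.636934
D = (-0.994150-0.108011i)·(-0.636934)·(-0.069518+0.997581i) = -0.112649+0.626893i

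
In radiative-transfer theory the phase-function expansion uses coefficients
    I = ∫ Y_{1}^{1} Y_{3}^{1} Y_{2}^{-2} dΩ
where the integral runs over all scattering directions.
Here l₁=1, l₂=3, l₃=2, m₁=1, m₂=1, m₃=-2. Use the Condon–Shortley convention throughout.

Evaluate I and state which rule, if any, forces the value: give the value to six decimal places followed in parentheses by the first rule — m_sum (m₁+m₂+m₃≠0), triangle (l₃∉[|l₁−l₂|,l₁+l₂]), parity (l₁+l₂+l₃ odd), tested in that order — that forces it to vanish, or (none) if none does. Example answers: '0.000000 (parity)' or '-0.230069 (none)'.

Checks pass: Σm=0; 6 even; l₃=2∈[2,4].
(2·1+1)(2·3+1)(2·2+1) = 105
Δ: 2! 0! 4! / 7! → 1/105
sum: t=1:−1/4 = -1/4
3j²(1 3 2; 0 0 0) = Δ·Π!·Σ² = 3/35  (sign -1)
sum: t=0:+1/48 = 1/48
3j²(1 3 2; 1 1 -2) = Δ·Π!·Σ² = 1/105  (sign +1)
combine: 4πI² = 105·3/35·1/105 = 3/35
take √, sign -1: I = -0.08258890
No selection rule forces the value: the integral is nonzero (none).

-0.082589 (none)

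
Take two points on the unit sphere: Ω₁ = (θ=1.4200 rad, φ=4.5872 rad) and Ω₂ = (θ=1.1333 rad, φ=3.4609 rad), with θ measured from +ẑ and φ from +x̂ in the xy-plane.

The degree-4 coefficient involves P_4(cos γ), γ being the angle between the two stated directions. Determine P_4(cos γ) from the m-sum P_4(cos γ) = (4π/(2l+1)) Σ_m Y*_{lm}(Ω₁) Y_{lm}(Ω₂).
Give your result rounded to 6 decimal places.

-0.202709

Addition theorem: P_4(cos γ) = (4π/9) Σ_m Y*_{lm}(Ω₁) Y_{lm}(Ω₂), m = −4…4:
  [-4]  conj(Y_{4,-4})(Ω₁) = 0.37087 - 0.20297j ; Y_{4,-4}(Ω₂) = 0.08621 - 0.28518j ; Δ = -0.02591 - 0.12326j
  [-3]  conj(Y_{4,-3})(Ω₁) = 0.06665 + 0.16904j ; Y_{4,-3}(Ω₂) = -0.22671 + 0.32240j ; Δ = -0.06961 - 0.01684j
  [-2]  conj(Y_{4,-2})(Ω₁) = 0.26674 - 0.06822j ; Y_{4,-2}(Ω₂) = 0.05653 - 0.04196j ; Δ = 0.01221 - 0.01505j
  [-1]  conj(Y_{4,-1})(Ω₁) = 0.02493 + 0.19813j ; Y_{4,-1}(Ω₂) = 0.30054 - 0.09937j ; Δ = 0.02718 + 0.05707j
  [+0]  conj(Y_{4,0})(Ω₁) = 0.24762 + 0.00000j ; Y_{4,0}(Ω₂) = -0.13300 + 0.00000j ; Δ = -0.03293 + 0.00000j
  [+1]  conj(Y_{4,1})(Ω₁) = -0.02493 + 0.19813j ; Y_{4,1}(Ω₂) = -0.30054 - 0.09937j ; Δ = 0.02718 - 0.05707j
  [+2]  conj(Y_{4,2})(Ω₁) = 0.26674 + 0.06822j ; Y_{4,2}(Ω₂) = 0.05653 + 0.04196j ; Δ = 0.01221 + 0.01505j
  [+3]  conj(Y_{4,3})(Ω₁) = -0.06665 + 0.16904j ; Y_{4,3}(Ω₂) = 0.22671 + 0.32240j ; Δ = -0.06961 + 0.01684j
  [+4]  conj(Y_{4,4})(Ω₁) = 0.37087 + 0.20297j ; Y_{4,4}(Ω₂) = 0.08621 + 0.28518j ; Δ = -0.02591 + 0.12326j
Σ over m = -0.14518 - 0.00000j; ×(4π/9) → -0.20271 - 0.00000j. Real part: -0.202709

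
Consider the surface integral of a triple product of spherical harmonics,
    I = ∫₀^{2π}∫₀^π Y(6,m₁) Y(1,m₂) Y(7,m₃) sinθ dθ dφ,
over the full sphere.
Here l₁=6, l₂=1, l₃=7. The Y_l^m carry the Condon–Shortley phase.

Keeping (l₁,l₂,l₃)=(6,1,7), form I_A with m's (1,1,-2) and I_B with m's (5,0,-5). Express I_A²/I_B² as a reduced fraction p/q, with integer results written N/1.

3/2

Same 6,1,7: normalisation and zero-m 3j drop out of the ratio.
A: Δ: 0! 12! 2! / 15! → 1/1365; sum: t=0:+1/1209600 = 1/1209600; 3j²(6 1 7; 1 1 -2) = Δ·Π!·Σ² = 12/455  (sign -1)
B: Δ: 0! 12! 2! / 15! → 1/1365; sum: t=0:+1/39916800 = 1/39916800; 3j²(6 1 7; 5 0 -5) = Δ·Π!·Σ² = 8/455  (sign +1)
I_A²/I_B² = (12/455)/(8/455) = 3/2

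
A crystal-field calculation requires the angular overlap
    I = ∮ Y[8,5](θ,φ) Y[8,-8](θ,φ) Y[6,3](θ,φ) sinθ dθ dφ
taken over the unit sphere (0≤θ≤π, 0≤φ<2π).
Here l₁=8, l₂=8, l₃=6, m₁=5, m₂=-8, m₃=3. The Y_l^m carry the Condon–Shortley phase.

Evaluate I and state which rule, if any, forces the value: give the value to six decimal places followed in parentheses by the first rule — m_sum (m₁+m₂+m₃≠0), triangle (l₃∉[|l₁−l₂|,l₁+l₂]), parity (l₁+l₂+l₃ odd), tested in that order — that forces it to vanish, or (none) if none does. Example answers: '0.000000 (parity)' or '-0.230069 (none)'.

0.161252 (none)

m-sum 0 ✓  L=22 even ✓  0≤6≤16 ✓
Π(2lᵢ+1) = 17×17×13 = 3757
triangle coeff Δ(8,8,6) = 1/13742520792
Σ_t [2,8]: t=2:+1/41803776000 t=3:−1/435456000 t=4:+1/39813120 t=5:−1/18662400 t=6:+1/39813120 t=7:−1/435456000 t=8:+1/41803776000 = -11/1393459200
(3j)²=600/96577 [(8 8 6; 0 0 0)], sign=-1
Σ_t [0,0]: t=0:+1/94058496000 = 1/94058496000
(3j)²=104/7429 [(8 8 6; 5 -8 3)], sign=-1
⇒ 4πI² = 62400/190969
I = (+1)√(62400/190969/(4π)) = 0.16125230
No selection rule forces the value: the integral is nonzero (none).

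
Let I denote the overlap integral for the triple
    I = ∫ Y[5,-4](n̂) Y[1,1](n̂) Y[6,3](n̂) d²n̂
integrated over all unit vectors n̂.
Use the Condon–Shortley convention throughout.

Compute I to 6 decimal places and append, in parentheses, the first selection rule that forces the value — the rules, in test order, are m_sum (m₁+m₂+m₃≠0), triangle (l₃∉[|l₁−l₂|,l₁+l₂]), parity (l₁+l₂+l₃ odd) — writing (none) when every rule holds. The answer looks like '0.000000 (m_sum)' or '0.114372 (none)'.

Checks pass: Σm=0; 12 even; l₃=6∈[4,6].
(2·5+1)(2·1+1)(2·6+1) = 429
Δ: 0! 10! 2! / 13! → 1/858
sum: t=0:+1/14400 = 1/14400
3j²(5 1 6; 0 0 0) = Δ·Π!·Σ² = 6/143  (sign +1)
sum: t=0:+1/725760 = 1/725760
3j²(5 1 6; -4 1 3) = Δ·Π!·Σ² = 1/286  (sign -1)
combine: 4πI² = 429·6/143·1/286 = 9/143
take √, sign -1: I = -0.07076985
No selection rule forces the value: the integral is nonzero (none).

-0.070770 (none)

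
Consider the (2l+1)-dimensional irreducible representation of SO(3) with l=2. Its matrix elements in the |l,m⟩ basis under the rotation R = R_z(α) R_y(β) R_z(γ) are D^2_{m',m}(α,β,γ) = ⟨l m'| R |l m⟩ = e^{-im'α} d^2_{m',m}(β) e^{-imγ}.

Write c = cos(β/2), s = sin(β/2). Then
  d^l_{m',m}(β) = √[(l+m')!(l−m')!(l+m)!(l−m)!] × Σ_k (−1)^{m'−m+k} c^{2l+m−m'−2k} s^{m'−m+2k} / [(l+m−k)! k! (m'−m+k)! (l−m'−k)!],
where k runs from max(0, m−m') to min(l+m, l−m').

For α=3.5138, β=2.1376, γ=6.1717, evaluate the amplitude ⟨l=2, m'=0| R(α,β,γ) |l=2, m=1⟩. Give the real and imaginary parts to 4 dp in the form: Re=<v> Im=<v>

Re=-0.5513 Im=-0.0617

Split into d^2_{0,1}(β=2.1376) × two z-phases.
Half-angle: c=0.481177, s=0.876624. N=√(2·2·6·1)=4.898979
k∈{1,2} keeps every argument non-negative
  k=1: (−1)^0·4.8990/(2)·0.4812^3·0.8766^1 = +0.239223
  k=2: (−1)^1·4.8990/(2)·0.4812^1·0.8766^3 = -0.793999
d^2_{0,1}(2.1376) = +0.239223 -0.793999 = -0.554776
Phases: e^{-i·(0)·3.5138}=+1.000000+0.000000i, e^{-i·(1)·6.1717}=+0.993792+0.111255i ⇒ D=-0.551332-0.061721i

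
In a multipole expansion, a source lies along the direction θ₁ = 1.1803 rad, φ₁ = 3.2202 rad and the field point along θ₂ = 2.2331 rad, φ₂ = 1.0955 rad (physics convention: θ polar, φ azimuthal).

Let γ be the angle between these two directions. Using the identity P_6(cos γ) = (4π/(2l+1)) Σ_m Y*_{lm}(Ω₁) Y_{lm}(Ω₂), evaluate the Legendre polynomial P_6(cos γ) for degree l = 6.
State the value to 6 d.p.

0.127387

Summing Y*_{l m}(θ₁,φ₁)·Y_{l m}(θ₂,φ₂) over m ∈ [−6, 6]; prefactor 4π/(2·6+1) = 0.966644:
  term(m=-6) = (0.034511, 0.006345)   from Y*(Ω₁)=(0.269077, 0.137239), Y(Ω₂)=(0.111324, -0.033198)
  term(m=-5) = (0.049138, 0.125913)   from Y*(Ω₁)=(-0.397871, -0.164961), Y(Ω₂)=(-0.217349, -0.226352)
  term(m=-4) = (-0.040590, 0.053972)   from Y*(Ω₁)=(0.147321, 0.047911), Y(Ω₂)=(-0.141419, 0.412348)
  term(m=-3) = (0.062539, 0.005701)   from Y*(Ω₁)=(0.268070, 0.064415), Y(Ω₂)=(0.225390, -0.032891)
  term(m=-2) = (-0.025083, -0.050249)   from Y*(Ω₁)=(-0.251763, -0.039910), Y(Ω₂)=(0.128051, 0.179289)
  term(m=-1) = (-0.033343, 0.053910)   from Y*(Ω₁)=(-0.194587, -0.015328), Y(Ω₂)=(0.148606, -0.288753)
  term(m=+0) = (0.037439, 0.000000)   from Y*(Ω₁)=(0.273559, -0.000000), Y(Ω₂)=(0.136860, 0.000000)
  term(m=+1) = (-0.033343, -0.053910)   from Y*(Ω₁)=(0.194587, -0.015328), Y(Ω₂)=(-0.148606, -0.288753)
  term(m=+2) = (-0.025083, 0.050249)   from Y*(Ω₁)=(-0.251763, 0.039910), Y(Ω₂)=(0.128051, -0.179289)
  term(m=+3) = (0.062539, -0.005701)   from Y*(Ω₁)=(-0.268070, 0.064415), Y(Ω₂)=(-0.225390, -0.032891)
  term(m=+4) = (-0.040590, -0.053972)   from Y*(Ω₁)=(0.147321, -0.047911), Y(Ω₂)=(-0.141419, -0.412348)
  term(m=+5) = (0.049138, -0.125913)   from Y*(Ω₁)=(0.397871, -0.164961), Y(Ω₂)=(0.217349, -0.226352)
  term(m=+6) = (0.034511, -0.006345)   from Y*(Ω₁)=(0.269077, -0.137239), Y(Ω₂)=(0.111324, 0.033198)
Total Σ_m = (0.131783, 0.000000). Multiply by 0.966644: (0.127387, 0.000000). P_6(cos γ) = 0.127387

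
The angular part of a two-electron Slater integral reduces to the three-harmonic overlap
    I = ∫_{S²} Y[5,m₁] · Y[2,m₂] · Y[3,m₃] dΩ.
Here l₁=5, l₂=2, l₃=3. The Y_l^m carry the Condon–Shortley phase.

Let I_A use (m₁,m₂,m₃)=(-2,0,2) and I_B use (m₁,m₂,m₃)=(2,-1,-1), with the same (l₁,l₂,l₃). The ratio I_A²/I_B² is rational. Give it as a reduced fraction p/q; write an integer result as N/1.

3/5

l's match ⇒ only the (l;m) 3-j factors differ between A and B.
A: triangle coeff Δ(5,2,3) = 1/2310; Σ_t [2,2]: t=2:+1/480 = 1/480; (3j)²=3/110 [(5 2 3; -2 0 2)], sign=-1
B: triangle coeff Δ(5,2,3) = 1/2310; Σ_t [1,1]: t=1:−1/288 = -1/288; (3j)²=1/22 [(5 2 3; 2 -1 -1)], sign=-1
I_A²/I_B² = (3/110)/(1/22) = 3/5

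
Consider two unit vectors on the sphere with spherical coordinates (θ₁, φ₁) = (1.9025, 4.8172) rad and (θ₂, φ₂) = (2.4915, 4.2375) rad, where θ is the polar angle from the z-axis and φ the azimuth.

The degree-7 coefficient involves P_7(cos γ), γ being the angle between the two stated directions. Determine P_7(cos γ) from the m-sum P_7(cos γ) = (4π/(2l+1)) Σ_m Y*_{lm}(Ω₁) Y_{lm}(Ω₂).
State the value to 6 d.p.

0.013975

Term-by-term m-sum for l=7 (normalisation 4π/15 = 0.837758):
  m=-7: (-0.226161+0.250855i) × (-0.002702+0.014632i) = -0.003059-0.003987i  (running Σ = -0.003059-0.003987i)
  m=-6: (+0.352005+0.256041i) × (-0.070118+0.021097i) = -0.030084-0.010527i  (running Σ = -0.033143-0.014514i)
  m=-5: (+0.052532-0.090893i) × (-0.149726-0.155294i) = -0.021981+0.005451i  (running Σ = -0.055124-0.009063i)
  m=-4: (+0.282832+0.126049i) × (+0.132576-0.388628i) = +0.086483-0.093205i  (running Σ = +0.031359-0.102268i)
  m=-3: (+0.069150-0.212624i) × (+0.451326-0.066425i) = +0.017086-0.100556i  (running Σ = +0.048445-0.202824i)
  m=-2: (+0.220203+0.046848i) × (+0.072091+0.100764i) = +0.011154+0.025566i  (running Σ = +0.059599-0.177259i)
  m=-1: (+0.026924-0.255942i) × (+0.160157-0.311510i) = -0.075416-0.049378i  (running Σ = -0.015818-0.226637i)
  m=0: (+0.197384-0.000000i) × (+0.244783+0.000000i) = +0.048316+0.000000i  (running Σ = +0.032499-0.226637i)
  m=1: (-0.026924-0.255942i) × (-0.160157-0.311510i) = -0.075416+0.049378i  (running Σ = -0.042918-0.177259i)
  m=2: (+0.220203-0.046848i) × (+0.072091-0.100764i) = +0.011154-0.025566i  (running Σ = -0.031764-0.202824i)
  m=3: (-0.069150-0.212624i) × (-0.451326-0.066425i) = +0.017086+0.100556i  (running Σ = -0.014678-0.102268i)
  m=4: (+0.282832-0.126049i) × (+0.132576+0.388628i) = +0.086483+0.093205i  (running Σ = +0.071805-0.009063i)
  m=5: (-0.052532-0.090893i) × (+0.149726-0.155294i) = -0.021981-0.005451i  (running Σ = +0.049824-0.014514i)
  m=6: (+0.352005-0.256041i) × (-0.070118-0.021097i) = -0.030084+0.010527i  (running Σ = +0.019740-0.003987i)
  m=7: (+0.226161+0.250855i) × (+0.002702+0.014632i) = -0.003059+0.003987i  (running Σ = +0.016681+0.000000i)
Σ over m = +0.016681+0.000000i; ×(4π/15) → +0.013975+0.000000i. Real part: 0.013975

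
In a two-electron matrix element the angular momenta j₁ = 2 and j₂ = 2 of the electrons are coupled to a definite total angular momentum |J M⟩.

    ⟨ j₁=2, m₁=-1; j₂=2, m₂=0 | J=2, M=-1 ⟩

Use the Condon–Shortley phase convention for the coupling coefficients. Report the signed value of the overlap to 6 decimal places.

√[5·2!2!2!/7! · 1!3!2!2!1!3!] = √(8/7)
  +(−1)^1/∏(1,1,2,1,0,1)! = -1/2  (running -1/2)
  +(−1)^2/∏(2,0,1,0,1,2)! = 1/4  (running -1/4)
⟨..|..⟩ = √(8/7)·(-1/4) = -0.267261

−√(1/14) = -0.267261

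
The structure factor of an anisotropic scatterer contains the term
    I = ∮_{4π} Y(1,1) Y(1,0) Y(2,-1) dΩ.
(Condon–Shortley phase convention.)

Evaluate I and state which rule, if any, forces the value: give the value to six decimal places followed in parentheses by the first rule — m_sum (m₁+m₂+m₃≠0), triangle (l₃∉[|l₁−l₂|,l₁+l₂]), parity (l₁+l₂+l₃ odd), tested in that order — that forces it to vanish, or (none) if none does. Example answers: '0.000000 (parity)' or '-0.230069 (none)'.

-0.218510 (none)

m-sum 0 ✓  L=4 even ✓  0≤2≤2 ✓
Π(2lᵢ+1) = 3×3×5 = 45
triangle coeff Δ(1,1,2) = 1/30
Σ_t [0,0]: t=0:+1/1 = 1/1
(3j)²=2/15 [(1 1 2; 0 0 0)], sign=+1
Σ_t [0,0]: t=0:+1/2 = 1/2
(3j)²=1/10 [(1 1 2; 1 0 -1)], sign=-1
⇒ 4πI² = 3/5
I = (-1)√(3/5/(4π)) = -0.21850969
No selection rule forces the value: the integral is nonzero (none).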